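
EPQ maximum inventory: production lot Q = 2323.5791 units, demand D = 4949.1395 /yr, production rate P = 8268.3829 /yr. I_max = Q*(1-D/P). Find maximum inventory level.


D/P = 0.5986
1 - D/P = 0.4014
I_max = 2323.5791 * 0.4014 = 932.7730

932.7730 units


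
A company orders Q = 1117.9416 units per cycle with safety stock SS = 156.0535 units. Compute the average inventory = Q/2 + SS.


Q/2 = 558.9708
Avg = 558.9708 + 156.0535 = 715.0243

715.0243 units


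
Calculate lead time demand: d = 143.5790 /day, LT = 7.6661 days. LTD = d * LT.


LTD = 143.5790 * 7.6661 = 1100.6910

1100.6910 units


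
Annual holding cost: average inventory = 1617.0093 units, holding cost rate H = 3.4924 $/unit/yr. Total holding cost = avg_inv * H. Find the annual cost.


Cost = 1617.0093 * 3.4924 = 5647.2433

5647.2433 $/yr


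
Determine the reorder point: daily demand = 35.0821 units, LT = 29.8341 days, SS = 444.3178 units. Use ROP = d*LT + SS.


d*LT = 35.0821 * 29.8341 = 1046.6429
ROP = 1046.6429 + 444.3178 = 1490.9607

1490.9607 units


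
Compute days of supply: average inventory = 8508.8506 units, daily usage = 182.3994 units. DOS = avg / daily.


DOS = 8508.8506 / 182.3994 = 46.6496

46.6496 days


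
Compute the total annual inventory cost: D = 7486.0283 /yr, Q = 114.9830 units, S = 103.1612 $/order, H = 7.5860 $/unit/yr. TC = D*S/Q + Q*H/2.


Ordering cost = D*S/Q = 6716.3638
Holding cost = Q*H/2 = 436.1305
TC = 6716.3638 + 436.1305 = 7152.4944

7152.4944 $/yr


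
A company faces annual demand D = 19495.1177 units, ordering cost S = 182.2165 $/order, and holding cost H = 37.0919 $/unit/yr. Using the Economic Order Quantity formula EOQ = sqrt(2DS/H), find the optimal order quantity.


2*D*S = 2 * 19495.1177 * 182.2165 = 7104664.2288
2*D*S/H = 191542.2027
EOQ = sqrt(191542.2027) = 437.6553

437.6553 units


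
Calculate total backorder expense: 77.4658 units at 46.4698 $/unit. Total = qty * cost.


Total = 77.4658 * 46.4698 = 3599.8202

3599.8202 $


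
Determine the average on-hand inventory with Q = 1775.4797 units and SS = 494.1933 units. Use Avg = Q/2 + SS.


Q/2 = 887.7399
Avg = 887.7399 + 494.1933 = 1381.9332

1381.9332 units


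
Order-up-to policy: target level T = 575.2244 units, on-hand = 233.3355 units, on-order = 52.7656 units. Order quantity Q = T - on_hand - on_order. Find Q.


Inventory position = OH + OO = 233.3355 + 52.7656 = 286.1011
Q = 575.2244 - 286.1011 = 289.1233

289.1233 units


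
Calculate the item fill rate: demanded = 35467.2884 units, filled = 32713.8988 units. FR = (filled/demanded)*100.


FR = 32713.8988 / 35467.2884 * 100 = 92.2368

92.2368%


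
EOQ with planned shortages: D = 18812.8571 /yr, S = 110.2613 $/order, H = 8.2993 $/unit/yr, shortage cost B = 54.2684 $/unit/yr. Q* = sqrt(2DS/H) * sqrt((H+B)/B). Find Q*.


sqrt(2DS/H) = 707.0224
sqrt((H+B)/B) = 1.0737
Q* = 707.0224 * 1.0737 = 759.1626

759.1626 units


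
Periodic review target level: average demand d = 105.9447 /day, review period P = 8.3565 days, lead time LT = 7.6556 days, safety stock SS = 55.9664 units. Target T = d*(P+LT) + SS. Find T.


P + LT = 16.0121
d*(P+LT) = 105.9447 * 16.0121 = 1696.3971
T = 1696.3971 + 55.9664 = 1752.3635

1752.3635 units


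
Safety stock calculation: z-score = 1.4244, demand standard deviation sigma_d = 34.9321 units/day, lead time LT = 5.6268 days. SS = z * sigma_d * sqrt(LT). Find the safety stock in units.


sqrt(LT) = sqrt(5.6268) = 2.3721
SS = 1.4244 * 34.9321 * 2.3721 = 118.0286

118.0286 units


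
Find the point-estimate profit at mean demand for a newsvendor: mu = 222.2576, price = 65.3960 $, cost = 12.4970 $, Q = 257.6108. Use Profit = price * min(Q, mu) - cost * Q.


Sales at mu = min(257.6108, 222.2576) = 222.2576
Revenue = 65.3960 * 222.2576 = 14534.7580
Total cost = 12.4970 * 257.6108 = 3219.3622
Profit = 14534.7580 - 3219.3622 = 11315.3958

11315.3958 $


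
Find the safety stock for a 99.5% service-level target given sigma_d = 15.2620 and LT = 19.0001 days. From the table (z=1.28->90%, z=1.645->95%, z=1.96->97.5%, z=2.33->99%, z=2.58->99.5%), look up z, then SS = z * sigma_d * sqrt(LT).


From the table, SL = 99.5% corresponds to z = 2.58
sqrt(LT) = sqrt(19.0001) = 4.3589
SS = 2.58 * 15.2620 * 4.3589 = 171.6363

171.6363 units


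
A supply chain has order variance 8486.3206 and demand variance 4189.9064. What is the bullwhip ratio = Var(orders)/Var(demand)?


BW = 8486.3206 / 4189.9064 = 2.0254

2.0254


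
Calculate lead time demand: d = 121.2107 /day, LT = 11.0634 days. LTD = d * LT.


LTD = 121.2107 * 11.0634 = 1341.0025

1341.0025 units


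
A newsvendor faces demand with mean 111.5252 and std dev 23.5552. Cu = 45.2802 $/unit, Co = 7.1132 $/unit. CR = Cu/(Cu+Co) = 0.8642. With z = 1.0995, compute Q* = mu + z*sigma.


CR = Cu/(Cu+Co) = 45.2802/(45.2802+7.1132) = 0.8642
z = 1.0995
Q* = 111.5252 + 1.0995 * 23.5552 = 137.4241

137.4241 units


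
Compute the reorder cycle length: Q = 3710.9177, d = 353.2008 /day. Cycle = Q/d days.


Cycle = 3710.9177 / 353.2008 = 10.5065

10.5065 days


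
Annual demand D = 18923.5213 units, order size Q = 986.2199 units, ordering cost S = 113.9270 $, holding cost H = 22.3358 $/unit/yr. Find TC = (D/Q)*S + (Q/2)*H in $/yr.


Ordering cost = D*S/Q = 2186.0236
Holding cost = Q*H/2 = 11014.0052
TC = 2186.0236 + 11014.0052 = 13200.0289

13200.0289 $/yr


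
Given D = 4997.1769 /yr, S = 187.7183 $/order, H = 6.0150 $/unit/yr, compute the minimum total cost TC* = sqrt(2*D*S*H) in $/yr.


2*D*S*H = 11284880.4762
TC* = sqrt(11284880.4762) = 3359.2976

3359.2976 $/yr


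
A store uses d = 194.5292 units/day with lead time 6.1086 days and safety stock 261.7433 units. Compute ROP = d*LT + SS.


d*LT = 194.5292 * 6.1086 = 1188.3011
ROP = 1188.3011 + 261.7433 = 1450.0444

1450.0444 units


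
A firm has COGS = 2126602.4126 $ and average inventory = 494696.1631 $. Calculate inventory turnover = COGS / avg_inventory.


Turnover = 2126602.4126 / 494696.1631 = 4.2988

4.2988


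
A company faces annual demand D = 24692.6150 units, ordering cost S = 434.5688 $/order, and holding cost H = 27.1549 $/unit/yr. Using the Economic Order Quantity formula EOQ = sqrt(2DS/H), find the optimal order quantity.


2*D*S = 2 * 24692.6150 * 434.5688 = 21461280.1388
2*D*S/H = 790328.0859
EOQ = sqrt(790328.0859) = 889.0040

889.0040 units


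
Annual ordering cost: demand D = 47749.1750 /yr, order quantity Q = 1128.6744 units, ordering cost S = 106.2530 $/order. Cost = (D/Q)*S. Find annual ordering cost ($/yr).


Number of orders = D/Q = 42.3055
Cost = 42.3055 * 106.2530 = 4495.0901

4495.0901 $/yr


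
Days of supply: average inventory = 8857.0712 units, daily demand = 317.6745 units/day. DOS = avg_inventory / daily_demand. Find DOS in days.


DOS = 8857.0712 / 317.6745 = 27.8810

27.8810 days


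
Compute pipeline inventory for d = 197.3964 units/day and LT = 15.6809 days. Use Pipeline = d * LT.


Pipeline = 197.3964 * 15.6809 = 3095.3532

3095.3532 units


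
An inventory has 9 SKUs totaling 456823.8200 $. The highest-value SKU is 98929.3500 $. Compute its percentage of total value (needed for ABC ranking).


Top item = 98929.3500
Total = 456823.8200
Percentage = 98929.3500 / 456823.8200 * 100 = 21.6559

21.6559%


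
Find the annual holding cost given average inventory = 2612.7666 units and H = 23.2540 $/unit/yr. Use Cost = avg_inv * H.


Cost = 2612.7666 * 23.2540 = 60757.2745

60757.2745 $/yr


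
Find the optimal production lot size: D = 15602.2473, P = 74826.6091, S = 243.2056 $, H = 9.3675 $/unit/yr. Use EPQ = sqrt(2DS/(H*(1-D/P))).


1 - D/P = 1 - 0.2085 = 0.7915
H*(1-D/P) = 7.4143
2DS = 7589107.8319
EPQ = sqrt(1023582.1348) = 1011.7224

1011.7224 units


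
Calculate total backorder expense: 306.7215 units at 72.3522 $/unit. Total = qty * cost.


Total = 306.7215 * 72.3522 = 22191.9753

22191.9753 $


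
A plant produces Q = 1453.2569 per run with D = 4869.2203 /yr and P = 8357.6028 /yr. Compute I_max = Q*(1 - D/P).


D/P = 0.5826
1 - D/P = 0.4174
I_max = 1453.2569 * 0.4174 = 606.5754

606.5754 units


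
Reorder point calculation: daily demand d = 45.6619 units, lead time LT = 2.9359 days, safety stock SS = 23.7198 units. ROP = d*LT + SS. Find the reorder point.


d*LT = 45.6619 * 2.9359 = 134.0588
ROP = 134.0588 + 23.7198 = 157.7786

157.7786 units


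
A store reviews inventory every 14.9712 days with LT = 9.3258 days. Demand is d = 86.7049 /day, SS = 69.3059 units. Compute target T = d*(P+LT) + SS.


P + LT = 24.2970
d*(P+LT) = 86.7049 * 24.2970 = 2106.6690
T = 2106.6690 + 69.3059 = 2175.9749

2175.9749 units


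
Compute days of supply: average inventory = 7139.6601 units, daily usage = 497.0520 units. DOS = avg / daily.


DOS = 7139.6601 / 497.0520 = 14.3640

14.3640 days


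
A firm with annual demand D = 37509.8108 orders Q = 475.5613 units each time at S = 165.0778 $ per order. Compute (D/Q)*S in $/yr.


Number of orders = D/Q = 78.8748
Cost = 78.8748 * 165.0778 = 13020.4814

13020.4814 $/yr


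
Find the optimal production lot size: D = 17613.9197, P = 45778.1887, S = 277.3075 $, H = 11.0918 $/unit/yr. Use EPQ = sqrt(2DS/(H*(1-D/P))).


1 - D/P = 1 - 0.3848 = 0.6152
H*(1-D/P) = 6.8240
2DS = 9768944.0744
EPQ = sqrt(1431547.3410) = 1196.4729

1196.4729 units


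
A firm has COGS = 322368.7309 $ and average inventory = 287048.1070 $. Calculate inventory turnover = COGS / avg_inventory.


Turnover = 322368.7309 / 287048.1070 = 1.1230

1.1230


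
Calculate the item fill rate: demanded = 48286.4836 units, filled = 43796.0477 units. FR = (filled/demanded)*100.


FR = 43796.0477 / 48286.4836 * 100 = 90.7004

90.7004%


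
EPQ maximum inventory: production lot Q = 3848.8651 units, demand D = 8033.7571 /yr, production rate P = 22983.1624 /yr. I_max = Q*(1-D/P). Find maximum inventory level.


D/P = 0.3495
1 - D/P = 0.6505
I_max = 3848.8651 * 0.6505 = 2503.4955

2503.4955 units


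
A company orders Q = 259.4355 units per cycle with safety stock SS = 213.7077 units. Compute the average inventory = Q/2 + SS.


Q/2 = 129.7177
Avg = 129.7177 + 213.7077 = 343.4254

343.4254 units


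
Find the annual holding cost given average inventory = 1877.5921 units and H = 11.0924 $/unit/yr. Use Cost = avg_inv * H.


Cost = 1877.5921 * 11.0924 = 20827.0026

20827.0026 $/yr


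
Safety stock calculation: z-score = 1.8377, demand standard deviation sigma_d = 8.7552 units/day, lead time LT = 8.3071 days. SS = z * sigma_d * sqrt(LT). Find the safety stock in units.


sqrt(LT) = sqrt(8.3071) = 2.8822
SS = 1.8377 * 8.7552 * 2.8822 = 46.3730

46.3730 units


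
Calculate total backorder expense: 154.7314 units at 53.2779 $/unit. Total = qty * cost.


Total = 154.7314 * 53.2779 = 8243.7641

8243.7641 $


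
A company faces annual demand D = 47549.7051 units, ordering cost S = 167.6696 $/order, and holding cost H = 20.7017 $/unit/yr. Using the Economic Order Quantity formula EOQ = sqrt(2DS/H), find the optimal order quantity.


2*D*S = 2 * 47549.7051 * 167.6696 = 15945280.0685
2*D*S/H = 770240.1285
EOQ = sqrt(770240.1285) = 877.6333

877.6333 units


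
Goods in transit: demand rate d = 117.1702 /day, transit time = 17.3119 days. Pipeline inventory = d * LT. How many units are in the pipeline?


Pipeline = 117.1702 * 17.3119 = 2028.4388

2028.4388 units


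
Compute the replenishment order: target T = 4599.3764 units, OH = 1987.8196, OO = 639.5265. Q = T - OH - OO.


Inventory position = OH + OO = 1987.8196 + 639.5265 = 2627.3461
Q = 4599.3764 - 2627.3461 = 1972.0303

1972.0303 units


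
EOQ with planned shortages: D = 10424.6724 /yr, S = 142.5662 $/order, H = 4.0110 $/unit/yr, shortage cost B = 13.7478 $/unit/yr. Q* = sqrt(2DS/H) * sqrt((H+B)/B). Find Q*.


sqrt(2DS/H) = 860.8513
sqrt((H+B)/B) = 1.1366
Q* = 860.8513 * 1.1366 = 978.4043

978.4043 units


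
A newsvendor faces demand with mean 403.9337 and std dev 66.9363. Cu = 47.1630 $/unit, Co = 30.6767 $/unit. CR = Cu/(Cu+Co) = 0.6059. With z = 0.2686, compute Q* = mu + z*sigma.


CR = Cu/(Cu+Co) = 47.1630/(47.1630+30.6767) = 0.6059
z = 0.2686
Q* = 403.9337 + 0.2686 * 66.9363 = 421.9128

421.9128 units


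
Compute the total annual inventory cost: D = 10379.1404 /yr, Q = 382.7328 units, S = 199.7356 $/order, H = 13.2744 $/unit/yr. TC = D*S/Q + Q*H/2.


Ordering cost = D*S/Q = 5416.5304
Holding cost = Q*H/2 = 2540.2741
TC = 5416.5304 + 2540.2741 = 7956.8045

7956.8045 $/yr


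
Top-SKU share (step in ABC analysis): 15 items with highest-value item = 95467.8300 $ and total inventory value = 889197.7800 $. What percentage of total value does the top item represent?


Top item = 95467.8300
Total = 889197.7800
Percentage = 95467.8300 / 889197.7800 * 100 = 10.7364

10.7364%


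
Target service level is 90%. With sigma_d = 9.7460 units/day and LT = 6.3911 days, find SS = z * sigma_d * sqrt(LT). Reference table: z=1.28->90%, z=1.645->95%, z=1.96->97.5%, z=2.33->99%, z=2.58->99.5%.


From the table, SL = 90% corresponds to z = 1.28
sqrt(LT) = sqrt(6.3911) = 2.5281
SS = 1.28 * 9.7460 * 2.5281 = 31.5373

31.5373 units


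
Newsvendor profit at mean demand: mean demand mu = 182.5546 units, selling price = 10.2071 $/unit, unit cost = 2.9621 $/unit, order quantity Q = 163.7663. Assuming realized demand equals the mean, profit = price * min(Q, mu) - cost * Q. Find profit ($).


Sales at mu = min(163.7663, 182.5546) = 163.7663
Revenue = 10.2071 * 163.7663 = 1671.5790
Total cost = 2.9621 * 163.7663 = 485.0922
Profit = 1671.5790 - 485.0922 = 1186.4868

1186.4868 $


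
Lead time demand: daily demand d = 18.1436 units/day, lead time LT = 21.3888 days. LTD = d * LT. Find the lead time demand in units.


LTD = 18.1436 * 21.3888 = 388.0698

388.0698 units


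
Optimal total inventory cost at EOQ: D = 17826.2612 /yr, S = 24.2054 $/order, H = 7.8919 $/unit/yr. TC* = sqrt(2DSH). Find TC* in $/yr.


2*D*S*H = 6810580.0022
TC* = sqrt(6810580.0022) = 2609.7088

2609.7088 $/yr


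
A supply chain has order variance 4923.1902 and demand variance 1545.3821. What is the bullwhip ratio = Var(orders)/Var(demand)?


BW = 4923.1902 / 1545.3821 = 3.1857

3.1857


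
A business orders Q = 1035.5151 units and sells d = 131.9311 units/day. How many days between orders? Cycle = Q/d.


Cycle = 1035.5151 / 131.9311 = 7.8489

7.8489 days


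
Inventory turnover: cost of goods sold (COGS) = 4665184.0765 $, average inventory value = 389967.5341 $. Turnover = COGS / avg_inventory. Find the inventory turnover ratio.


Turnover = 4665184.0765 / 389967.5341 = 11.9630

11.9630


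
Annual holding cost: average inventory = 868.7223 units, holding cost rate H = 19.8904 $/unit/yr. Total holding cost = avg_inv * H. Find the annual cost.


Cost = 868.7223 * 19.8904 = 17279.2340

17279.2340 $/yr


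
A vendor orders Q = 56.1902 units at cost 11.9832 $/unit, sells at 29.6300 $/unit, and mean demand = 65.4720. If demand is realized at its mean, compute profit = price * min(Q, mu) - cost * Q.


Sales at mu = min(56.1902, 65.4720) = 56.1902
Revenue = 29.6300 * 56.1902 = 1664.9156
Total cost = 11.9832 * 56.1902 = 673.3384
Profit = 1664.9156 - 673.3384 = 991.5772

991.5772 $


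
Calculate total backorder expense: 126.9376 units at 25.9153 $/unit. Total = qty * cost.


Total = 126.9376 * 25.9153 = 3289.6260

3289.6260 $


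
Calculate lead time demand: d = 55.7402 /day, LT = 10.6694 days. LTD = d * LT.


LTD = 55.7402 * 10.6694 = 594.7145

594.7145 units


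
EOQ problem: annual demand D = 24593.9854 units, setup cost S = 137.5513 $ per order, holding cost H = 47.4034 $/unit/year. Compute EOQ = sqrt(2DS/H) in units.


2*D*S = 2 * 24593.9854 * 137.5513 = 6765869.3279
2*D*S/H = 142729.6212
EOQ = sqrt(142729.6212) = 377.7957

377.7957 units


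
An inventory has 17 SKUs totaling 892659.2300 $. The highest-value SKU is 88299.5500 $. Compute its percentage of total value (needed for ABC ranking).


Top item = 88299.5500
Total = 892659.2300
Percentage = 88299.5500 / 892659.2300 * 100 = 9.8917

9.8917%


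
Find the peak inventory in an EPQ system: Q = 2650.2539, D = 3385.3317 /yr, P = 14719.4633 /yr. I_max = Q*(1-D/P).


D/P = 0.2300
1 - D/P = 0.7700
I_max = 2650.2539 * 0.7700 = 2040.7216

2040.7216 units


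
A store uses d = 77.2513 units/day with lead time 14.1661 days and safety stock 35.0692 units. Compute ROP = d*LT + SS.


d*LT = 77.2513 * 14.1661 = 1094.3496
ROP = 1094.3496 + 35.0692 = 1129.4188

1129.4188 units


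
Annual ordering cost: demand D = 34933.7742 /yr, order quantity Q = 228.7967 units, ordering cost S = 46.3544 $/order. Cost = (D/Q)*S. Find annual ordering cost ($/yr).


Number of orders = D/Q = 152.6848
Cost = 152.6848 * 46.3544 = 7077.6114

7077.6114 $/yr


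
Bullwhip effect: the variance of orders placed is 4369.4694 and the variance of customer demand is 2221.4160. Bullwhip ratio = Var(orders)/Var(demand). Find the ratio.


BW = 4369.4694 / 2221.4160 = 1.9670

1.9670


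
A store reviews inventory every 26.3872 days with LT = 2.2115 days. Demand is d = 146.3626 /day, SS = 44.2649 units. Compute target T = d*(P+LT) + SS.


P + LT = 28.5987
d*(P+LT) = 146.3626 * 28.5987 = 4185.7801
T = 4185.7801 + 44.2649 = 4230.0450

4230.0450 units


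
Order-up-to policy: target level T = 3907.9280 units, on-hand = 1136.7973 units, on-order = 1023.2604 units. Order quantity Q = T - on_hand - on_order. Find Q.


Inventory position = OH + OO = 1136.7973 + 1023.2604 = 2160.0577
Q = 3907.9280 - 2160.0577 = 1747.8703

1747.8703 units


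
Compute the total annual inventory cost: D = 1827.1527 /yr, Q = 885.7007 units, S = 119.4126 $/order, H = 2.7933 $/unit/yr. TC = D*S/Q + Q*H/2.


Ordering cost = D*S/Q = 246.3417
Holding cost = Q*H/2 = 1237.0139
TC = 246.3417 + 1237.0139 = 1483.3556

1483.3556 $/yr


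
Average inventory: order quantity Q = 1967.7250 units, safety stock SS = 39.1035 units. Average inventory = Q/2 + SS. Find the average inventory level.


Q/2 = 983.8625
Avg = 983.8625 + 39.1035 = 1022.9660

1022.9660 units


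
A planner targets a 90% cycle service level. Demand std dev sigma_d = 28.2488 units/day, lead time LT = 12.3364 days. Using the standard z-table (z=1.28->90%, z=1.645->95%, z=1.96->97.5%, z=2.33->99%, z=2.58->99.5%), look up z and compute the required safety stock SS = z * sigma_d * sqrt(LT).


From the table, SL = 90% corresponds to z = 1.28
sqrt(LT) = sqrt(12.3364) = 3.5123
SS = 1.28 * 28.2488 * 3.5123 = 127.0001

127.0001 units


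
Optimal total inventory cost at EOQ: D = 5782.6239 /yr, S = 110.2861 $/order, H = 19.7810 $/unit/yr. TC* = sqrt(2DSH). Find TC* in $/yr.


2*D*S*H = 25230390.0574
TC* = sqrt(25230390.0574) = 5022.9862

5022.9862 $/yr


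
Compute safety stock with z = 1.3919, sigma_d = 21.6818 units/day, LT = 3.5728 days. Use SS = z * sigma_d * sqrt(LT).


sqrt(LT) = sqrt(3.5728) = 1.8902
SS = 1.3919 * 21.6818 * 1.8902 = 57.0437

57.0437 units


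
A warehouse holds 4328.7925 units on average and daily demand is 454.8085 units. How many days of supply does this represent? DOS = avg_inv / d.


DOS = 4328.7925 / 454.8085 = 9.5178

9.5178 days


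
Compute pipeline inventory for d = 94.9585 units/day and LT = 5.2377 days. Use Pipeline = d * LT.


Pipeline = 94.9585 * 5.2377 = 497.3641

497.3641 units


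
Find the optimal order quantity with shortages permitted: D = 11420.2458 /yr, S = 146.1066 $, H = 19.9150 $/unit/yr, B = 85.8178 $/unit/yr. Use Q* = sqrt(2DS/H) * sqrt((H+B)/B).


sqrt(2DS/H) = 409.3525
sqrt((H+B)/B) = 1.1100
Q* = 409.3525 * 1.1100 = 454.3742

454.3742 units


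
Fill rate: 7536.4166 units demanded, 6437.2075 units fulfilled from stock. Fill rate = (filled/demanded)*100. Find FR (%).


FR = 6437.2075 / 7536.4166 * 100 = 85.4147

85.4147%


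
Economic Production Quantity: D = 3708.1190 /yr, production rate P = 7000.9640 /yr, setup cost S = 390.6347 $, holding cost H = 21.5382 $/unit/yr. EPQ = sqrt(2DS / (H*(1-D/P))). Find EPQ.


1 - D/P = 1 - 0.5297 = 0.4703
H*(1-D/P) = 10.1303
2DS = 2897039.9063
EPQ = sqrt(285977.3440) = 534.7685

534.7685 units


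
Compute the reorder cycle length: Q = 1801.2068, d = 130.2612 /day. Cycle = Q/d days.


Cycle = 1801.2068 / 130.2612 = 13.8277

13.8277 days


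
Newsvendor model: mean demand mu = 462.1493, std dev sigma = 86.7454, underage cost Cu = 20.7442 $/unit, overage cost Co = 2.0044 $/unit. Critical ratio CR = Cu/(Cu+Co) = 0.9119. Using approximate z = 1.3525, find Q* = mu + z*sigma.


CR = Cu/(Cu+Co) = 20.7442/(20.7442+2.0044) = 0.9119
z = 1.3525
Q* = 462.1493 + 1.3525 * 86.7454 = 579.4725

579.4725 units


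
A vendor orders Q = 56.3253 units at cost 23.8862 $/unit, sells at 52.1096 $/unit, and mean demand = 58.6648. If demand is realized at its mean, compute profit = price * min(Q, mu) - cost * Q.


Sales at mu = min(56.3253, 58.6648) = 56.3253
Revenue = 52.1096 * 56.3253 = 2935.0889
Total cost = 23.8862 * 56.3253 = 1345.3974
Profit = 2935.0889 - 1345.3974 = 1589.6915

1589.6915 $


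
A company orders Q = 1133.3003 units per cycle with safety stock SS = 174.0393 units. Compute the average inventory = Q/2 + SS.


Q/2 = 566.6502
Avg = 566.6502 + 174.0393 = 740.6895

740.6895 units


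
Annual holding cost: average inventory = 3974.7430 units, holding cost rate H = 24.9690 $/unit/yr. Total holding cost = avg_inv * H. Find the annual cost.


Cost = 3974.7430 * 24.9690 = 99245.3580

99245.3580 $/yr


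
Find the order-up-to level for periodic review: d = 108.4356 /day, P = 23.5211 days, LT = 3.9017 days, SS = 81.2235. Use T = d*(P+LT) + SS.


P + LT = 27.4228
d*(P+LT) = 108.4356 * 27.4228 = 2973.6078
T = 2973.6078 + 81.2235 = 3054.8313

3054.8313 units


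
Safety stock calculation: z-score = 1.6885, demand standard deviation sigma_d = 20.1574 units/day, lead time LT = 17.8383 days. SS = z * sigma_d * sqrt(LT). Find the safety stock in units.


sqrt(LT) = sqrt(17.8383) = 4.2235
SS = 1.6885 * 20.1574 * 4.2235 = 143.7515

143.7515 units


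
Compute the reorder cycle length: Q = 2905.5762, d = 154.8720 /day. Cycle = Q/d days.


Cycle = 2905.5762 / 154.8720 = 18.7611

18.7611 days


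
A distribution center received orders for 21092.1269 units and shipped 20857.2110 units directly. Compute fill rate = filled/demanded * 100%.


FR = 20857.2110 / 21092.1269 * 100 = 98.8862

98.8862%


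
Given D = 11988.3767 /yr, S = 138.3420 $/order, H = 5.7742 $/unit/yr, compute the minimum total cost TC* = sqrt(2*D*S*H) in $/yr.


2*D*S*H = 19152975.3153
TC* = sqrt(19152975.3153) = 4376.4112

4376.4112 $/yr


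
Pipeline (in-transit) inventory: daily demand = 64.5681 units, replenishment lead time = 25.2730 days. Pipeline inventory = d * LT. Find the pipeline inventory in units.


Pipeline = 64.5681 * 25.2730 = 1631.8296

1631.8296 units


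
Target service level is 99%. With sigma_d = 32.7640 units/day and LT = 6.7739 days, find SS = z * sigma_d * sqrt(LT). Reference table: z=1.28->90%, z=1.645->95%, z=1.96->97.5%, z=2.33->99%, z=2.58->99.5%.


From the table, SL = 99% corresponds to z = 2.33
sqrt(LT) = sqrt(6.7739) = 2.6027
SS = 2.33 * 32.7640 * 2.6027 = 198.6883

198.6883 units


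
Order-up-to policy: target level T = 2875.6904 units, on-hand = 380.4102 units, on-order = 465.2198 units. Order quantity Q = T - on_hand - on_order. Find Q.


Inventory position = OH + OO = 380.4102 + 465.2198 = 845.6300
Q = 2875.6904 - 845.6300 = 2030.0604

2030.0604 units


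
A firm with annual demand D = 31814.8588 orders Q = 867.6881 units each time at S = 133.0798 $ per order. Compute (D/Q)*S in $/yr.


Number of orders = D/Q = 36.6662
Cost = 36.6662 * 133.0798 = 4879.5357

4879.5357 $/yr


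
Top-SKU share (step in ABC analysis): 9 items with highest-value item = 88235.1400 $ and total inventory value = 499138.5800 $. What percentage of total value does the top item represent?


Top item = 88235.1400
Total = 499138.5800
Percentage = 88235.1400 / 499138.5800 * 100 = 17.6775

17.6775%


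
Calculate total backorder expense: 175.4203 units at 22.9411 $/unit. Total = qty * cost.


Total = 175.4203 * 22.9411 = 4024.3346

4024.3346 $


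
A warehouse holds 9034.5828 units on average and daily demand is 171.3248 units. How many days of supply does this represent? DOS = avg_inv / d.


DOS = 9034.5828 / 171.3248 = 52.7337

52.7337 days


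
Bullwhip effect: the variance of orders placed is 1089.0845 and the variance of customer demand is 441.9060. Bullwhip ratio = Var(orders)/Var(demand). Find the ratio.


BW = 1089.0845 / 441.9060 = 2.4645

2.4645


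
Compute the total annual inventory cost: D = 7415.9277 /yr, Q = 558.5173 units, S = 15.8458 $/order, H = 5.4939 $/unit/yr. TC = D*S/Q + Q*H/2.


Ordering cost = D*S/Q = 210.3987
Holding cost = Q*H/2 = 1534.2191
TC = 210.3987 + 1534.2191 = 1744.6178

1744.6178 $/yr


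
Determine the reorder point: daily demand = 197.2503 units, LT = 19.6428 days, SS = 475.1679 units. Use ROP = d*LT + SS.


d*LT = 197.2503 * 19.6428 = 3874.5482
ROP = 3874.5482 + 475.1679 = 4349.7161

4349.7161 units


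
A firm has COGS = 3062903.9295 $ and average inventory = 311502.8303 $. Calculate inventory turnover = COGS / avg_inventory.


Turnover = 3062903.9295 / 311502.8303 = 9.8327

9.8327


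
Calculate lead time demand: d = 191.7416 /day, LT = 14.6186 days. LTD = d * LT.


LTD = 191.7416 * 14.6186 = 2802.9938

2802.9938 units


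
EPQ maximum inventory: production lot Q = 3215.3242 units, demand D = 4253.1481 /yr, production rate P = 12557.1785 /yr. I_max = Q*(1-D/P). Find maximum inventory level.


D/P = 0.3387
1 - D/P = 0.6613
I_max = 3215.3242 * 0.6613 = 2126.2858

2126.2858 units


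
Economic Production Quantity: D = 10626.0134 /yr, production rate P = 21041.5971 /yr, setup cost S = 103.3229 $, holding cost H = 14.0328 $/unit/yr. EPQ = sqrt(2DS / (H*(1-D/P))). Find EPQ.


1 - D/P = 1 - 0.5050 = 0.4950
H*(1-D/P) = 6.9462
2DS = 2195821.0399
EPQ = sqrt(316116.8850) = 562.2427

562.2427 units


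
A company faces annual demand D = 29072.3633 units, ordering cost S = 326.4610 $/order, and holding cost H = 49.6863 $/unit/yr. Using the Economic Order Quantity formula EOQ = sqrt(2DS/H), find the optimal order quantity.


2*D*S = 2 * 29072.3633 * 326.4610 = 18981985.5906
2*D*S/H = 382036.6095
EOQ = sqrt(382036.6095) = 618.0911

618.0911 units


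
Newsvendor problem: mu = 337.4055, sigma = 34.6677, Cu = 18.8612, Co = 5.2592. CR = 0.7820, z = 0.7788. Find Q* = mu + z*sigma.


CR = Cu/(Cu+Co) = 18.8612/(18.8612+5.2592) = 0.7820
z = 0.7788
Q* = 337.4055 + 0.7788 * 34.6677 = 364.4047

364.4047 units


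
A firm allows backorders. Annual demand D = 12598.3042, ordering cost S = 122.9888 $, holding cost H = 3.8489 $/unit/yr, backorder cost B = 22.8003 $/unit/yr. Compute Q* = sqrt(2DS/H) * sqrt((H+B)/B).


sqrt(2DS/H) = 897.2955
sqrt((H+B)/B) = 1.0811
Q* = 897.2955 * 1.0811 = 970.0795

970.0795 units


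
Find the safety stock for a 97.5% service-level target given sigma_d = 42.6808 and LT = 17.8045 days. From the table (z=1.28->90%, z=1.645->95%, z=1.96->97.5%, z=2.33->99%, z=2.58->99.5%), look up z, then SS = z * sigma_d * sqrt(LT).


From the table, SL = 97.5% corresponds to z = 1.96
sqrt(LT) = sqrt(17.8045) = 4.2195
SS = 1.96 * 42.6808 * 4.2195 = 352.9828

352.9828 units


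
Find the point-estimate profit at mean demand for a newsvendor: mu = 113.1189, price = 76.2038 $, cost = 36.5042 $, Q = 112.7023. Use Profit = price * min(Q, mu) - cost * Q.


Sales at mu = min(112.7023, 113.1189) = 112.7023
Revenue = 76.2038 * 112.7023 = 8588.3435
Total cost = 36.5042 * 112.7023 = 4114.1073
Profit = 8588.3435 - 4114.1073 = 4474.2362

4474.2362 $


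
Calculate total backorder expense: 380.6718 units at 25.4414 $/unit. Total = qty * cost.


Total = 380.6718 * 25.4414 = 9684.8235

9684.8235 $


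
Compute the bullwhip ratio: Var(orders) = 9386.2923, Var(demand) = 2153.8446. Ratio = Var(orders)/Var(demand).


BW = 9386.2923 / 2153.8446 = 4.3579

4.3579


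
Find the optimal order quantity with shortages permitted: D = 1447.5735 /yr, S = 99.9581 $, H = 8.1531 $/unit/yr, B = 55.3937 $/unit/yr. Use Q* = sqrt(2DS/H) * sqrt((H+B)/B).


sqrt(2DS/H) = 188.4009
sqrt((H+B)/B) = 1.0711
Q* = 188.4009 * 1.0711 = 201.7900

201.7900 units


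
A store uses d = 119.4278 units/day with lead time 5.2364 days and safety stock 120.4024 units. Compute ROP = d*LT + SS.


d*LT = 119.4278 * 5.2364 = 625.3717
ROP = 625.3717 + 120.4024 = 745.7741

745.7741 units


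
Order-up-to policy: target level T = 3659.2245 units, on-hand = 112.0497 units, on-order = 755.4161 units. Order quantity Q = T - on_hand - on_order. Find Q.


Inventory position = OH + OO = 112.0497 + 755.4161 = 867.4658
Q = 3659.2245 - 867.4658 = 2791.7587

2791.7587 units


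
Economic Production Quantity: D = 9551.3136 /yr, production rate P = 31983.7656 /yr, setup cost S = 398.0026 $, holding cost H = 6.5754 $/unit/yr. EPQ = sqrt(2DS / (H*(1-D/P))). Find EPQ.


1 - D/P = 1 - 0.2986 = 0.7014
H*(1-D/P) = 4.6118
2DS = 7602895.2924
EPQ = sqrt(1648578.6793) = 1283.9699

1283.9699 units


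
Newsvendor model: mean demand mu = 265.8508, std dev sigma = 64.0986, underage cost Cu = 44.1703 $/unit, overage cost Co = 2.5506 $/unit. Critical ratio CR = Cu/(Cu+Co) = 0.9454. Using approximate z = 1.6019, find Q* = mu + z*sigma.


CR = Cu/(Cu+Co) = 44.1703/(44.1703+2.5506) = 0.9454
z = 1.6019
Q* = 265.8508 + 1.6019 * 64.0986 = 368.5303

368.5303 units


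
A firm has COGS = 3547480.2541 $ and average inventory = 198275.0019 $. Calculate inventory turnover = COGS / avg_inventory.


Turnover = 3547480.2541 / 198275.0019 = 17.8917

17.8917


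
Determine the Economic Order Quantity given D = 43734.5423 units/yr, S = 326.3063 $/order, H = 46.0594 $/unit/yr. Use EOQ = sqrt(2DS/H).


2*D*S = 2 * 43734.5423 * 326.3063 = 28541713.3602
2*D*S/H = 619671.8446
EOQ = sqrt(619671.8446) = 787.1924

787.1924 units


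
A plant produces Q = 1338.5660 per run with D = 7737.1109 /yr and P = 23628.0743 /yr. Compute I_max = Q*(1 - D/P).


D/P = 0.3275
1 - D/P = 0.6725
I_max = 1338.5660 * 0.6725 = 900.2470

900.2470 units


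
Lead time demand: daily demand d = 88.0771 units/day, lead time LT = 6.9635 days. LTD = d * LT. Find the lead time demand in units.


LTD = 88.0771 * 6.9635 = 613.3249

613.3249 units


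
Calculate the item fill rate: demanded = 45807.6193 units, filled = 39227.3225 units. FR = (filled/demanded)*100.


FR = 39227.3225 / 45807.6193 * 100 = 85.6349

85.6349%


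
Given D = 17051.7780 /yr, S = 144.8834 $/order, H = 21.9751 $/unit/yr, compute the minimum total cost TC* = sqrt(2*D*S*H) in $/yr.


2*D*S*H = 108579829.3234
TC* = sqrt(108579829.3234) = 10420.1646

10420.1646 $/yr


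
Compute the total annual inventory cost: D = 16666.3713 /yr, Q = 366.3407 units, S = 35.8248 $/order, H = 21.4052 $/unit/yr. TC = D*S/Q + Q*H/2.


Ordering cost = D*S/Q = 1629.8201
Holding cost = Q*H/2 = 3920.7980
TC = 1629.8201 + 3920.7980 = 5550.6180

5550.6180 $/yr


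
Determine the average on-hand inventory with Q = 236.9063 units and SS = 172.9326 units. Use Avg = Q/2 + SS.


Q/2 = 118.4531
Avg = 118.4531 + 172.9326 = 291.3858

291.3858 units


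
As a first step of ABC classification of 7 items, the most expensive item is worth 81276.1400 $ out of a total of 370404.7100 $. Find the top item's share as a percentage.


Top item = 81276.1400
Total = 370404.7100
Percentage = 81276.1400 / 370404.7100 * 100 = 21.9425

21.9425%


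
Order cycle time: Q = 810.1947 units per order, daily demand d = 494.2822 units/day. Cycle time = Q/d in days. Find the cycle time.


Cycle = 810.1947 / 494.2822 = 1.6391

1.6391 days


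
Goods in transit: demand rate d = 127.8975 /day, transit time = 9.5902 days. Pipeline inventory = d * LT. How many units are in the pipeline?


Pipeline = 127.8975 * 9.5902 = 1226.5626

1226.5626 units


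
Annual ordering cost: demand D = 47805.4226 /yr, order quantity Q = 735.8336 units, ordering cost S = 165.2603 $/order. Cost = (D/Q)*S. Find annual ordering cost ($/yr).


Number of orders = D/Q = 64.9677
Cost = 64.9677 * 165.2603 = 10736.5829

10736.5829 $/yr


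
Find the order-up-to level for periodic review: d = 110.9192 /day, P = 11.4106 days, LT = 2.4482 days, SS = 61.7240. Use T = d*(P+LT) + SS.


P + LT = 13.8588
d*(P+LT) = 110.9192 * 13.8588 = 1537.2070
T = 1537.2070 + 61.7240 = 1598.9310

1598.9310 units


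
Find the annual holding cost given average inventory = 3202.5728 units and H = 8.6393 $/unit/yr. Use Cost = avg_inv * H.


Cost = 3202.5728 * 8.6393 = 27667.9872

27667.9872 $/yr


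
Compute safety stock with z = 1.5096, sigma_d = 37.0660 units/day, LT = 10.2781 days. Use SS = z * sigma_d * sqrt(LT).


sqrt(LT) = sqrt(10.2781) = 3.2059
SS = 1.5096 * 37.0660 * 3.2059 = 179.3883

179.3883 units


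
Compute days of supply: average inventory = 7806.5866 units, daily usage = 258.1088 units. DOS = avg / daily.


DOS = 7806.5866 / 258.1088 = 30.2453

30.2453 days


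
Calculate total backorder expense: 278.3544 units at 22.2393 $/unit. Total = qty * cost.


Total = 278.3544 * 22.2393 = 6190.4070

6190.4070 $


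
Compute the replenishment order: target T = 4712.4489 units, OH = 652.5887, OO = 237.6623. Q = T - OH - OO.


Inventory position = OH + OO = 652.5887 + 237.6623 = 890.2510
Q = 4712.4489 - 890.2510 = 3822.1979

3822.1979 units


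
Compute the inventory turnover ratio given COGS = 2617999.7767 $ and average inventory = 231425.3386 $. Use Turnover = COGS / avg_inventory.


Turnover = 2617999.7767 / 231425.3386 = 11.3125

11.3125


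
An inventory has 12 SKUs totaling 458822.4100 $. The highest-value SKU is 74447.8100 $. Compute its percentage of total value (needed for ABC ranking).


Top item = 74447.8100
Total = 458822.4100
Percentage = 74447.8100 / 458822.4100 * 100 = 16.2258

16.2258%


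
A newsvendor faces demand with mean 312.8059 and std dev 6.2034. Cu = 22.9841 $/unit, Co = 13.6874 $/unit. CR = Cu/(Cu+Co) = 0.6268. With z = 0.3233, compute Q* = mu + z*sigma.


CR = Cu/(Cu+Co) = 22.9841/(22.9841+13.6874) = 0.6268
z = 0.3233
Q* = 312.8059 + 0.3233 * 6.2034 = 314.8115

314.8115 units


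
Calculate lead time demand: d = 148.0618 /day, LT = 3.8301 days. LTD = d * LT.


LTD = 148.0618 * 3.8301 = 567.0915

567.0915 units


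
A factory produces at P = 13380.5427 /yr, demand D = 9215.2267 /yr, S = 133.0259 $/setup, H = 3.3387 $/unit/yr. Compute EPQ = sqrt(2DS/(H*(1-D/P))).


1 - D/P = 1 - 0.6887 = 0.3113
H*(1-D/P) = 1.0393
2DS = 2451727.6509
EPQ = sqrt(2358960.1354) = 1535.8907

1535.8907 units


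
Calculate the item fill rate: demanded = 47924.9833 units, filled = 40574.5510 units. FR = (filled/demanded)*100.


FR = 40574.5510 / 47924.9833 * 100 = 84.6626

84.6626%


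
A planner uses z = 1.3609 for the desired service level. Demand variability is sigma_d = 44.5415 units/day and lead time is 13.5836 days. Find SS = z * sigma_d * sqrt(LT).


sqrt(LT) = sqrt(13.5836) = 3.6856
SS = 1.3609 * 44.5415 * 3.6856 = 223.4079

223.4079 units


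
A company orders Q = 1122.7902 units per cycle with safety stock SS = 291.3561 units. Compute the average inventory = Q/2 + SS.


Q/2 = 561.3951
Avg = 561.3951 + 291.3561 = 852.7512

852.7512 units


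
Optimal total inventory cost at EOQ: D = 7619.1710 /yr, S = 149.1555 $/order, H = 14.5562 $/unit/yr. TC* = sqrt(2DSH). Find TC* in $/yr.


2*D*S*H = 33084532.5403
TC* = sqrt(33084532.5403) = 5751.9156

5751.9156 $/yr


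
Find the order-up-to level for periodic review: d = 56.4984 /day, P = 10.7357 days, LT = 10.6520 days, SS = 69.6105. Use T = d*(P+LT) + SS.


P + LT = 21.3877
d*(P+LT) = 56.4984 * 21.3877 = 1208.3708
T = 1208.3708 + 69.6105 = 1277.9813

1277.9813 units


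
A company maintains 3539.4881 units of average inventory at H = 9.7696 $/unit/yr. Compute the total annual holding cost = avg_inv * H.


Cost = 3539.4881 * 9.7696 = 34579.3829

34579.3829 $/yr


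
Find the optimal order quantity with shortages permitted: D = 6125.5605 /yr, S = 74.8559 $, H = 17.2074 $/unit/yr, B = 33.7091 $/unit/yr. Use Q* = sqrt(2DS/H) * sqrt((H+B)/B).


sqrt(2DS/H) = 230.8571
sqrt((H+B)/B) = 1.2290
Q* = 230.8571 * 1.2290 = 283.7259

283.7259 units


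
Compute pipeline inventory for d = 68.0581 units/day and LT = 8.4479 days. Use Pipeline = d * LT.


Pipeline = 68.0581 * 8.4479 = 574.9480

574.9480 units


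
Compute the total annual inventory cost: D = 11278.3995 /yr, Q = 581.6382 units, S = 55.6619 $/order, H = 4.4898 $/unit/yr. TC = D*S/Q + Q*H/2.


Ordering cost = D*S/Q = 1079.3259
Holding cost = Q*H/2 = 1305.7196
TC = 1079.3259 + 1305.7196 = 2385.0454

2385.0454 $/yr


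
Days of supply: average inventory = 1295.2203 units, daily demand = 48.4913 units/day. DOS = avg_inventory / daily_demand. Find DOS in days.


DOS = 1295.2203 / 48.4913 = 26.7104

26.7104 days


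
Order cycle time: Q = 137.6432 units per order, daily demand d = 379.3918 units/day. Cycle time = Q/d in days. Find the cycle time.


Cycle = 137.6432 / 379.3918 = 0.3628

0.3628 days


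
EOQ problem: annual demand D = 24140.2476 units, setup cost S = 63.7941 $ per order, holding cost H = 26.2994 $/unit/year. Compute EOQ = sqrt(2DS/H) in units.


2*D*S = 2 * 24140.2476 * 63.7941 = 3080010.7388
2*D*S/H = 117113.3463
EOQ = sqrt(117113.3463) = 342.2183

342.2183 units


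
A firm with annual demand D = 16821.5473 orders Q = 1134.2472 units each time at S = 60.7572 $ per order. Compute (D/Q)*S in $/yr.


Number of orders = D/Q = 14.8306
Cost = 14.8306 * 60.7572 = 901.0647

901.0647 $/yr


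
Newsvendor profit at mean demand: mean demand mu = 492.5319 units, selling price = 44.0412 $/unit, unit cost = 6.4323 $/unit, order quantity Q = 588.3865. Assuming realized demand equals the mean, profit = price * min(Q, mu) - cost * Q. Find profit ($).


Sales at mu = min(588.3865, 492.5319) = 492.5319
Revenue = 44.0412 * 492.5319 = 21691.6959
Total cost = 6.4323 * 588.3865 = 3784.6785
Profit = 21691.6959 - 3784.6785 = 17907.0174

17907.0174 $


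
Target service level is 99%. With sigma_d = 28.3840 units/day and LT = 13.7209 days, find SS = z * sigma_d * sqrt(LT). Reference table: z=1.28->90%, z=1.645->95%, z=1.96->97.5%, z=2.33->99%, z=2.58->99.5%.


From the table, SL = 99% corresponds to z = 2.33
sqrt(LT) = sqrt(13.7209) = 3.7042
SS = 2.33 * 28.3840 * 3.7042 = 244.9745

244.9745 units


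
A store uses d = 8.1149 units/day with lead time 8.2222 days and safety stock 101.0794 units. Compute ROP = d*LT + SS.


d*LT = 8.1149 * 8.2222 = 66.7223
ROP = 66.7223 + 101.0794 = 167.8017

167.8017 units


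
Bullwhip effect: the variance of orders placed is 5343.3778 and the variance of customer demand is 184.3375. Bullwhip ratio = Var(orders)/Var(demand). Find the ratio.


BW = 5343.3778 / 184.3375 = 28.9869

28.9869


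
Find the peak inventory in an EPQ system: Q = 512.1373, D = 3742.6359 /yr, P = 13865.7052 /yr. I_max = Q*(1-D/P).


D/P = 0.2699
1 - D/P = 0.7301
I_max = 512.1373 * 0.7301 = 373.9010

373.9010 units


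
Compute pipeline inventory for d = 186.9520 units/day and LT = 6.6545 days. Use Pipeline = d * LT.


Pipeline = 186.9520 * 6.6545 = 1244.0721

1244.0721 units


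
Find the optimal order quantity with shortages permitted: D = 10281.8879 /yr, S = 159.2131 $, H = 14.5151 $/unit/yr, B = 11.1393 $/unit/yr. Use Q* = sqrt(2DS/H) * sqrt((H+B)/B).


sqrt(2DS/H) = 474.9313
sqrt((H+B)/B) = 1.5176
Q* = 474.9313 * 1.5176 = 720.7469

720.7469 units
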